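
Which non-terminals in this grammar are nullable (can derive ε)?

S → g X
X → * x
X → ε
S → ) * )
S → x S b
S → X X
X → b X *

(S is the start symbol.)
{ 'S', 'X' }

ε-productions: X → ε
So X is immediately nullable.
S → X X: every symbol on the right is nullable, so S is nullable too.
Every non-terminal is now nullable.
Nullable = { 'S', 'X' }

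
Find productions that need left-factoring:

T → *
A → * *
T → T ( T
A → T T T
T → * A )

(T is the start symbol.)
Yes, T has productions with common prefix '*'

Left-factoring is needed when two productions for the same non-terminal
share a common prefix on the right-hand side.

Productions for T:
  T → *
  T → T ( T
  T → * A )
Productions for A:
  A → * *
  A → T T T

Found common prefix '*' in productions for T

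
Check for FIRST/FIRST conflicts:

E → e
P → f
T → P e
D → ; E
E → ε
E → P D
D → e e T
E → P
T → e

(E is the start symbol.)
Yes. E → P D / E → P on { 'f' }

FIRST sets of the non-terminals at (or reachable through a nullable prefix from) the front of some alternative:
  FIRST(P) = { 'f' }

Productions for E:
  E → e: FIRST = { 'e' }
  E → ε: FIRST = { ε }
  E → P D: FIRST = { 'f' }
  E → P: FIRST = { 'f' }
Productions for T:
  T → P e: FIRST = { 'f' }
  T → e: FIRST = { 'e' }
Productions for D:
  D → ; E: FIRST = { ';' }
  D → e e T: FIRST = { 'e' }
P has only one production, so no FIRST/FIRST conflict is possible there.

Conflict for E: E → P D and E → P
  Overlap: { 'f' }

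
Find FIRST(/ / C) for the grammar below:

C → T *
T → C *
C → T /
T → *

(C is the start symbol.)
To compute FIRST(/ / C), process the symbols left to right:
Symbol / is a terminal. Add '/' and stop.
FIRST(/ / C) = { '/' }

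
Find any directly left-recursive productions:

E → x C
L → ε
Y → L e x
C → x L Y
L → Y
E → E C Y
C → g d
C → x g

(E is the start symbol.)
E → x C: starts with x
L → ε: starts with ε
Y → L e x: starts with L
C → x L Y: starts with x
L → Y: starts with Y
E → E C Y: LEFT RECURSIVE (starts with E)
C → g d: starts with g
C → x g: starts with x

The grammar has direct left recursion on: E.

Answer: Yes, E is left-recursive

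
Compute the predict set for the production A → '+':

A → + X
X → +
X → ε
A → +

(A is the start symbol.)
{ '+' }

PREDICT(A → '+') = (FIRST(RHS) \ {ε}) ∪ (FOLLOW(A) if ε ∈ FIRST(RHS), i.e. RHS ⇒* ε)
FIRST('+') = { '+' }
ε ∉ FIRST('+'), so FOLLOW(A) is not added.
PREDICT(A → '+') = { '+' }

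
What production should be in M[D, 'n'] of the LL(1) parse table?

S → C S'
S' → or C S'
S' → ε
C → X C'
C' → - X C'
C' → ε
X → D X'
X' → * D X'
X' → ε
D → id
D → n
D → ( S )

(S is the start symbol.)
To find M[D, 'n'], we find productions for D where 'n' is in the predict set (PREDICT(N → α) = (FIRST(α) \ {ε}) ∪ (FOLLOW(N) if α ⇒* ε)).

D → id: PREDICT = { 'id' }
D → n: PREDICT = { 'n' }
  'n' is in predict set, so this production goes in M[D, 'n']
D → ( S ): PREDICT = { '(' }

M[D, 'n'] = D → n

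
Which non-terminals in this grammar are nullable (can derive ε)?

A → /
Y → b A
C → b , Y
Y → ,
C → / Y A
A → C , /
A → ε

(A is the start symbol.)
{ 'A' }

ε-productions: A → ε
So A is immediately nullable.
No further non-terminal can be added: every production for the remaining non-terminals contains a terminal or a non-nullable non-terminal.
Nullable = { 'A' }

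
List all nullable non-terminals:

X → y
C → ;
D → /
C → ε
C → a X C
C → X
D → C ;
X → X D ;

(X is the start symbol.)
{ 'C' }

A non-terminal is nullable if it can derive ε (the empty string): either it has an ε-production, or it has a production whose right-hand side consists entirely of nullable non-terminals.

ε-productions: C → ε
So C is immediately nullable.
No further non-terminal can be added: every production for the remaining non-terminals contains a terminal or a non-nullable non-terminal.
Nullable = { 'C' }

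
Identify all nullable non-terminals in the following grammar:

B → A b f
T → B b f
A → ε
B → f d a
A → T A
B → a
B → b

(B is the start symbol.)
ε-productions: A → ε
So A is immediately nullable.
No further non-terminal can be added: every production for the remaining non-terminals contains a terminal or a non-nullable non-terminal.
Nullable = { 'A' }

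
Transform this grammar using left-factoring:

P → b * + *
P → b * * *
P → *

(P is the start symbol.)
Left-factoring transforms A → αβ₁ | αβ₂ into A → αA' and A' → β₁ | β₂
(α is the longest common prefix among the alternatives). Repeat until
no nonterminal has two alternatives with a common prefix.

Round 1: P has alternatives sharing prefix 'b *'. Introduce P': P → b * P'
  Add: P' → + *
  Add: P' → * *

No remaining common prefixes — done.

Resulting grammar:
P → b * P'
P' → + *
P' → * *
P → *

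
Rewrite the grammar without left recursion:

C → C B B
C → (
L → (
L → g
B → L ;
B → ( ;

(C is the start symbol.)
C is directly left-recursive. The standard transformation for
  A → A α₁ | ... | A α_m | β₁ | ... | β_n
is
  A  → β₁ A' | ... | β_n A'
  A' → α₁ A' | ... | α_m A' | ε

C → ( becomes C → ( C'
C → C B B becomes C' → B B C'
Add C' → ε

Productions for other non-terminals are unchanged:
  L → (
  L → g
  B → L ;
  B → ( ;

Resulting grammar:
C → ( C'
C' → B B C'
C' → ε
L → (
L → g
B → L ;
B → ( ;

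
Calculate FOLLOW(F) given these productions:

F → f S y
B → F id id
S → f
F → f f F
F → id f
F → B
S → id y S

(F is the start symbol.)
To compute FOLLOW(F), find every occurrence of F on a right-hand side N → α F β: add FIRST(β) \ {ε}, and if β is empty or nullable also add FOLLOW(N). Iterate to a fixed point.

F is the start symbol, so $ ∈ FOLLOW(F).
In B → F id id: F is followed by id id, add FIRST(id id) \ {ε} = { 'id' }
In F → f f F: F is at the end; this adds FOLLOW(F) to itself — nothing new

Taking the union: FOLLOW(F) = { $, 'id' }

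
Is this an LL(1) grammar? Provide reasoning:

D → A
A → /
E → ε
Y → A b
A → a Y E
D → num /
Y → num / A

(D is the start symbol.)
Yes, the grammar is LL(1).

Relevant sets:
  FIRST(A) = { '/', 'a' }

For D:
  PREDICT(D → A) = { '/', 'a' }
  PREDICT(D → num '/') = { 'num' }
For A:
  PREDICT(A → '/') = { '/' }
  PREDICT(A → a Y E) = { 'a' }
For Y:
  PREDICT(Y → A b) = { '/', 'a' }
  PREDICT(Y → num '/' A) = { 'num' }
E has a single production, so nothing to check there.

All predict sets are disjoint. The grammar IS LL(1).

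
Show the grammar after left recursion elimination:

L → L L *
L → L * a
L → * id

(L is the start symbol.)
L → * id L'
L' → L * L'
L' → * a L'
L' → ε

L is directly left-recursive. The standard transformation for
  A → A α₁ | ... | A α_m | β₁ | ... | β_n
is
  A  → β₁ A' | ... | β_n A'
  A' → α₁ A' | ... | α_m A' | ε

L → * id becomes L → * id L'
L → L L * becomes L' → L * L'
L → L * a becomes L' → * a L'
Add L' → ε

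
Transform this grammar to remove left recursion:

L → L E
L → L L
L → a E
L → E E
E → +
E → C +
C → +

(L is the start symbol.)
L is directly left-recursive. The standard transformation for
  A → A α₁ | ... | A α_m | β₁ | ... | β_n
is
  A  → β₁ A' | ... | β_n A'
  A' → α₁ A' | ... | α_m A' | ε

L → a E becomes L → a E L'
L → E E becomes L → E E L'
L → L E becomes L' → E L'
L → L L becomes L' → L L'
Add L' → ε

Productions for other non-terminals are unchanged:
  E → +
  E → C +
  C → +

Resulting grammar:
L → a E L'
L → E E L'
L' → E L'
L' → L L'
L' → ε
E → +
E → C +
C → +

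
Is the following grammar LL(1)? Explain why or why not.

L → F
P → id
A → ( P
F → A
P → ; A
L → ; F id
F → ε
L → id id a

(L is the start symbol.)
A grammar is LL(1) if for each non-terminal N with multiple productions, the predict sets of those productions are pairwise disjoint, where PREDICT(N → α) = (FIRST(α) \ {ε}) ∪ (FOLLOW(N) if α ⇒* ε).

Relevant sets:
  FIRST(F) = { '(', ε }
  FIRST(A) = { '(' }
  FOLLOW(L) = { $ }
  FOLLOW(F) = { $, 'id' }

For L:
  PREDICT(L → F) = { $, '(' }
  PREDICT(L → ';' F id) = { ';' }
  PREDICT(L → id id a) = { 'id' }
For P:
  PREDICT(P → id) = { 'id' }
  PREDICT(P → ';' A) = { ';' }
For F:
  PREDICT(F → A) = { '(' }
  PREDICT(F → ε) = { $, 'id' }
A has a single production, so nothing to check there.

All predict sets are disjoint. The grammar IS LL(1).

Answer: Yes, the grammar is LL(1).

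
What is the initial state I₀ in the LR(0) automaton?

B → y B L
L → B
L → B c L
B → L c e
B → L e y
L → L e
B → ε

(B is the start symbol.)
First, augment the grammar with B' → B
I₀ = CLOSURE({ [B' → . B] }):
  [B' → . B] has the dot before B: add [B → . y B L], [B → . L c e], [B → . L e y], [B → .]
  [B → . L c e] has the dot before L: add [L → . B], [L → . B c L], [L → . L e]
No further items can be added.

I₀ = { [B → . L c e], [B → . L e y], [B → . y B L], [B → .], [B' → . B], [L → . B c L], [L → . B], [L → . L e] }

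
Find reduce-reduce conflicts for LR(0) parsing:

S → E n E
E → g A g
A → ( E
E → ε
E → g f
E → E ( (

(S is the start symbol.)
No reduce-reduce conflicts

A reduce-reduce conflict occurs when an LR(0) state has two complete items [A → α .] and [B → β .] — both call for a reduction, and with no lookahead the parser cannot choose between them.

Augment with S' → S and build the canonical LR(0) collection (I0 = CLOSURE({[S' → . S]}), then GOTO on every symbol after a dot until no new states appear). It has 13 states:
  I0: { [E → . E ( (], [E → . g A g], [E → . g f], [E → .], [S → . E n E], [S' → . S] }  — shift, reduce
  I1: { [E → E . ( (], [S → E . n E] }  — shift
  I2: { [S' → S .] }  — accept
  I3: { [A → . ( E], [E → g . A g], [E → g . f] }  — shift
  I4: { [A → ( . E], [E → . E ( (], [E → . g A g], [E → . g f], [E → .] }  — shift, reduce
  I5: { [E → g A . g] }  — shift
  I6: { [E → g f .] }  — reduce
  I7: { [E → g A g .] }  — reduce
  I8: { [A → ( E .], [E → E . ( (] }  — shift, reduce
  I9: { [E → E ( . (] }  — shift
  I10: { [E → E ( ( .] }  — reduce
  I11: { [E → . E ( (], [E → . g A g], [E → . g f], [E → .], [S → E n . E] }  — shift, reduce
  I12: { [E → E . ( (], [S → E n E .] }  — shift, reduce

No state contains more than one complete item.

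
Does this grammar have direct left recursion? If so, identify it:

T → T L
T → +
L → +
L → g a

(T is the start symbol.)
Direct left recursion occurs when N → N α for some non-terminal N (the right-hand side begins with the left-hand side itself).

T → T L: LEFT RECURSIVE (starts with T)
T → +: starts with '+'
L → +: starts with '+'
L → g a: starts with g

The grammar has direct left recursion on: T.

Answer: Yes, T is left-recursive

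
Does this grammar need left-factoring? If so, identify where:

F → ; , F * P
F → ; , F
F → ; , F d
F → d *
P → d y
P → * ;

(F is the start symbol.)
Left-factoring is needed when two productions for the same non-terminal
share a common prefix on the right-hand side.

Productions for F:
  F → ; , F * P
  F → ; , F
  F → ; , F d
  F → d *
Productions for P:
  P → d y
  P → * ;

Found common prefix '; , F' in productions for F

Answer: Yes, F has productions with common prefix '; , F'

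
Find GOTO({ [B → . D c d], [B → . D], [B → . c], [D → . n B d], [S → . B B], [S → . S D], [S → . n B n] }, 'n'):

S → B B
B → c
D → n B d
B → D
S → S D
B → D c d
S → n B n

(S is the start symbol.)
GOTO(I, 'n') = CLOSURE({ [A → αX.β] : [A → α.Xβ] ∈ I, X = 'n' })

Items with dot before 'n', with the dot advanced:
  [D → . n B d] → [D → n . B d]
  [S → . n B n] → [S → n . B n]
Closure of the advanced items:
  [D → n . B d] has the dot before B: add [B → . c], [B → . D], [B → . D c d]
  [B → . D] has the dot before D: add [D → . n B d]

GOTO = { [B → . D c d], [B → . D], [B → . c], [D → . n B d], [D → n . B d], [S → n . B n] }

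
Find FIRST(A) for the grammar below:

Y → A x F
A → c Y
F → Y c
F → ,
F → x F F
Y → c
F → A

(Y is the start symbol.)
To compute FIRST(A), examine every production with A on the left-hand side, reading each right-hand side left to right until a non-nullable symbol is reached.

From A → c Y:
  - c is a terminal: add 'c' and stop

Collecting: FIRST(A) = { 'c' }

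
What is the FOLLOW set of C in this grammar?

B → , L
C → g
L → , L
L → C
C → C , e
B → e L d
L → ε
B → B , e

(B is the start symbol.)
{ $, ',', 'd' }

To compute FOLLOW(C), find every occurrence of C on a right-hand side N → α C β: add FIRST(β) \ {ε}, and if β is empty or nullable also add FOLLOW(N). Iterate to a fixed point.

In L → C: C is at the end, add FOLLOW(L)
In C → C , e: C is followed by ',' e, add FIRST(',' e) \ {ε} = { ',' }

The FOLLOW sets referred to above (computed the same way, to a fixed point):
  FOLLOW(L) = { $, ',', 'd' }

Taking the union: FOLLOW(C) = { $, ',', 'd' }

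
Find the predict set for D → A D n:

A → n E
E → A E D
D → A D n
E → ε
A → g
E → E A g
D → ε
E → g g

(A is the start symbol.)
{ 'g', 'n' }

PREDICT(D → A D n) = (FIRST(RHS) \ {ε}) ∪ (FOLLOW(D) if ε ∈ FIRST(RHS), i.e. RHS ⇒* ε)
FIRST(A) = { 'g', 'n' }
FIRST(A D n) = { 'g', 'n' }
ε ∉ FIRST(A D n), so FOLLOW(D) is not added.
PREDICT(D → A D n) = { 'g', 'n' }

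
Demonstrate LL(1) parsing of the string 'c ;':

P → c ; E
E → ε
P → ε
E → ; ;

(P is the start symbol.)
LL(1) parsing maintains a stack (initially the start symbol over $) and the input. At each step: if the stack top is a terminal, match it against the current input token; if it is a non-terminal N, replace it with the RHS of M[N, lookahead] (the unique production whose predict set contains the lookahead).

Stack is shown with the top on the left.

Stack    Input  Action
----------------------
P $      c ; $  output P → c ; E
c ; E $  c ; $  match 'c'
; E $    ; $    match ';'
E $      $      output E → ε
$        $      accept

The string is accepted.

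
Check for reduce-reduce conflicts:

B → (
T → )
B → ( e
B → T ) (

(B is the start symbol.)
A reduce-reduce conflict occurs when an LR(0) state has two complete items [A → α .] and [B → β .] — both call for a reduction, and with no lookahead the parser cannot choose between them.

Augment with B' → B and build the canonical LR(0) collection (I0 = CLOSURE({[B' → . B]}), then GOTO on every symbol after a dot until no new states appear). It has 8 states:
  I0: { [B → . ( e], [B → . (], [B → . T ) (], [B' → . B], [T → . )] }  — shift
  I1: { [B → ( . e], [B → ( .] }  — shift, reduce
  I2: { [T → ) .] }  — reduce
  I3: { [B' → B .] }  — accept
  I4: { [B → T . ) (] }  — shift
  I5: { [B → T ) . (] }  — shift
  I6: { [B → T ) ( .] }  — reduce
  I7: { [B → ( e .] }  — reduce

No state contains more than one complete item.

Answer: No reduce-reduce conflicts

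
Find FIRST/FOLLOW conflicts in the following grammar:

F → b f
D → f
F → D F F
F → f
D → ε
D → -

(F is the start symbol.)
Yes. D → f with FOLLOW(D) on { 'f' }; D → '-' with FOLLOW(D) on { '-' }

Nullable non-terminals: D.

D: nullable alternative(s) D → ε; FOLLOW(D) = { '-', 'b', 'f' }
  D → f: FIRST \ {ε} = { 'f' } — overlaps FOLLOW(D) on { 'f' }: CONFLICT
  D → ε: FIRST \ {ε} = { } — this is the only nullable alternative, skip
  D → -: FIRST \ {ε} = { '-' } — overlaps FOLLOW(D) on { '-' }: CONFLICT

F has no nullable alternative, so no FIRST/FOLLOW check is needed there.

So the grammar has 2 FIRST/FOLLOW conflicts (marked CONFLICT above).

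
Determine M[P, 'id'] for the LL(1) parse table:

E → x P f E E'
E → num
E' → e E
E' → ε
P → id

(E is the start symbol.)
P → id

To find M[P, 'id'], we find productions for P where 'id' is in the predict set (PREDICT(N → α) = (FIRST(α) \ {ε}) ∪ (FOLLOW(N) if α ⇒* ε)).

P → id: PREDICT = { 'id' }
  'id' is in predict set, so this production goes in M[P, 'id']

M[P, 'id'] = P → id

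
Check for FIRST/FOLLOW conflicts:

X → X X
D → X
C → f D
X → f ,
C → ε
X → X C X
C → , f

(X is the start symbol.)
Nullable non-terminals: C.

C: nullable alternative(s) C → ε; FOLLOW(C) = { 'f' }
  C → f D: FIRST \ {ε} = { 'f' } — overlaps FOLLOW(C) on { 'f' }: CONFLICT
  C → ε: FIRST \ {ε} = { } — this is the only nullable alternative, skip
  C → , f: FIRST \ {ε} = { ',' } — disjoint from FOLLOW(C)

D, X have no nullable alternative, so no FIRST/FOLLOW check is needed there.

So the grammar has 1 FIRST/FOLLOW conflict (marked CONFLICT above).

Answer: Yes. C → f D with FOLLOW(C) on { 'f' }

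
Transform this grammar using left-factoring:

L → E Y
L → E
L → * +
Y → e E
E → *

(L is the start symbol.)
L → E L'
L' → Y
L' → ε
L → * +
Y → e E
E → *

Left-factoring transforms A → αβ₁ | αβ₂ into A → αA' and A' → β₁ | β₂
(α is the longest common prefix among the alternatives). Repeat until
no nonterminal has two alternatives with a common prefix.

Round 1: L has alternatives sharing prefix 'E'. Introduce L': L → E L'
  Add: L' → Y
  Add: L' → ε

No remaining common prefixes — done.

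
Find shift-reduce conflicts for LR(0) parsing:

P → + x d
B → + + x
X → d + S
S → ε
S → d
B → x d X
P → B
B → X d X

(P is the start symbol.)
Yes — I9: [S → .] vs [S → . d]

A shift-reduce conflict occurs when an LR(0) state has both:
  - a complete (reduce) item [A → α .] (dot at the end), and
  - a shift item [B → β . c γ] (dot before a terminal).

Augment with P' → P and build the canonical LR(0) collection (I0 = CLOSURE({[P' → . P]}), then GOTO on every symbol after a dot until no new states appear). It has 18 states:
  I0: { [B → . + + x], [B → . X d X], [B → . x d X], [P → . + x d], [P → . B], [P' → . P], [X → . d + S] }  — shift
  I1: { [B → + . + x], [P → + . x d] }  — shift
  I2: { [P → B .] }  — reduce
  I3: { [P' → P .] }  — accept
  I4: { [B → X . d X] }  — shift
  I5: { [X → d . + S] }  — shift
  I6: { [B → x . d X] }  — shift
  I7: { [B → x d . X], [X → . d + S] }  — shift
  I8: { [B → x d X .] }  — reduce
  I9: { [S → . d], [S → .], [X → d + . S] }  — shift, reduce
  I10: { [X → d + S .] }  — reduce
  I11: { [S → d .] }  — reduce
  I12: { [B → X d . X], [X → . d + S] }  — shift
  I13: { [B → X d X .] }  — reduce
  I14: { [B → + + . x] }  — shift
  I15: { [P → + x . d] }  — shift
  I16: { [P → + x d .] }  — reduce
  I17: { [B → + + x .] }  — reduce

I9 contains reduce item [S → .] and shift item [S → . d] — shift-reduce conflict.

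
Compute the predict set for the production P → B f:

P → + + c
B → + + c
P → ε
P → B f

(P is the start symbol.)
PREDICT(P → B f) = (FIRST(RHS) \ {ε}) ∪ (FOLLOW(P) if ε ∈ FIRST(RHS), i.e. RHS ⇒* ε)
FIRST(B) = { '+' }
FIRST(B f) = { '+' }
ε ∉ FIRST(B f), so FOLLOW(P) is not added.
PREDICT(P → B f) = { '+' }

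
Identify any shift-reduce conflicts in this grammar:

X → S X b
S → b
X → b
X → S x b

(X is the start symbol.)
No shift-reduce conflicts

Augment with X' → X and build the canonical LR(0) collection (I0 = CLOSURE({[X' → . X]}), then GOTO on every symbol after a dot until no new states appear). It has 8 states:
  I0: { [S → . b], [X → . S X b], [X → . S x b], [X → . b], [X' → . X] }  — shift
  I1: { [S → . b], [X → . S X b], [X → . S x b], [X → . b], [X → S . X b], [X → S . x b] }  — shift
  I2: { [X' → X .] }  — accept
  I3: { [S → b .], [X → b .] }  — 2 reduces
  I4: { [X → S X . b] }  — shift
  I5: { [X → S x . b] }  — shift
  I6: { [X → S x b .] }  — reduce
  I7: { [X → S X b .] }  — reduce

No state contains both a complete item and a shift item.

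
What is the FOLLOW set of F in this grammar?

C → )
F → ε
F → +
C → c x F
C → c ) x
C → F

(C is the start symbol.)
{ $ }

To compute FOLLOW(F), find every occurrence of F on a right-hand side N → α F β: add FIRST(β) \ {ε}, and if β is empty or nullable also add FOLLOW(N). Iterate to a fixed point.

In C → c x F: F is at the end, add FOLLOW(C)
In C → F: F is at the end, add FOLLOW(C)

The FOLLOW sets referred to above (computed the same way, to a fixed point):
  FOLLOW(C) = { $ }

Taking the union: FOLLOW(F) = { $ }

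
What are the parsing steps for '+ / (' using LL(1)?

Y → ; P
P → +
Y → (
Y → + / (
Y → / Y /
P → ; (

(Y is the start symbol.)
Stack is shown with the top on the left.

Stack    Input    Action
------------------------
Y $      + / ( $  output Y → + / (
+ / ( $  + / ( $  match '+'
/ ( $    / ( $    match '/'
( $      ( $      match '('
$        $        accept

The string is accepted.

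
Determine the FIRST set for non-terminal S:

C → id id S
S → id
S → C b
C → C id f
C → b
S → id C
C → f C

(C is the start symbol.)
{ 'b', 'f', 'id' }

To compute FIRST(S), examine every production with S on the left-hand side, reading each right-hand side left to right until a non-nullable symbol is reached.

FIRST sets of the other non-terminals involved (by the same procedure, iterated to a fixed point):
  FIRST(C) = { 'b', 'f', 'id' }

From S → id:
  - id is a terminal: add 'id' and stop
From S → C b:
  - C is a non-terminal: add FIRST(C) \ {ε} = { 'b', 'f', 'id' }
    C is not nullable, so stop
From S → id C:
  - id is a terminal: add 'id' and stop

Collecting: FIRST(S) = { 'b', 'f', 'id' }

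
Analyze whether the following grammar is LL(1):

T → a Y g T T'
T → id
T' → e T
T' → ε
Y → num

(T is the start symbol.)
Relevant sets:
  FOLLOW(T') = { $, 'e' }

For T:
  PREDICT(T → a Y g T T') = { 'a' }
  PREDICT(T → id) = { 'id' }
For T':
  PREDICT(T' → e T) = { 'e' }
  PREDICT(T' → ε) = { $, 'e' }
Y has a single production, so nothing to check there.

Conflict found: Predict set conflict for T': { 'e' }
The grammar is NOT LL(1).

Answer: No. Predict set conflict for T': { 'e' }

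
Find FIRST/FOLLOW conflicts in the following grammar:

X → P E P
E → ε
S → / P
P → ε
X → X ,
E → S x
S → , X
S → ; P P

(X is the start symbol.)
Nullable non-terminals: E, P, X.
FIRST sets used below: FIRST(S) = { ',', '/', ';' }, FIRST(P) = { ε }, FIRST(E) = { ',', '/', ';', ε }, FIRST(X) = { ',', '/', ';', ε }

E: nullable alternative(s) E → ε; FOLLOW(E) = { $, ',', 'x' }
  E → ε: FIRST \ {ε} = { } — this is the only nullable alternative, skip
  E → S x: FIRST \ {ε} = { ',', '/', ';' } — overlaps FOLLOW(E) on { ',' }: CONFLICT
P has a nullable alternative but only one production, so nothing to check.

X: nullable alternative(s) X → P E P; FOLLOW(X) = { $, ',', 'x' }
  X → P E P: FIRST \ {ε} = { ',', '/', ';' } — this is the only nullable alternative, skip
  X → X ,: FIRST \ {ε} = { ',', '/', ';' } — overlaps FOLLOW(X) on { ',' }: CONFLICT

S has no nullable alternative, so no FIRST/FOLLOW check is needed there.

So the grammar has 2 FIRST/FOLLOW conflicts (marked CONFLICT above).

Answer: Yes. X → X ',' with FOLLOW(X) on { ',' }; E → S x with FOLLOW(E) on { ',' }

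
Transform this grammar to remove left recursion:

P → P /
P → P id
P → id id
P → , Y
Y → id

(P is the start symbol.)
P is directly left-recursive. The standard transformation for
  A → A α₁ | ... | A α_m | β₁ | ... | β_n
is
  A  → β₁ A' | ... | β_n A'
  A' → α₁ A' | ... | α_m A' | ε

P → id id becomes P → id id P'
P → , Y becomes P → , Y P'
P → P / becomes P' → / P'
P → P id becomes P' → id P'
Add P' → ε

Productions for other non-terminals are unchanged:
  Y → id

Resulting grammar:
P → id id P'
P → , Y P'
P' → / P'
P' → id P'
P' → ε
Y → id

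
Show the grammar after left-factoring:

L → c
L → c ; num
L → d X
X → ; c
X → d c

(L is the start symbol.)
Left-factoring transforms A → αβ₁ | αβ₂ into A → αA' and A' → β₁ | β₂
(α is the longest common prefix among the alternatives). Repeat until
no nonterminal has two alternatives with a common prefix.

Round 1: L has alternatives sharing prefix 'c'. Introduce L': L → c L'
  Add: L' → ε
  Add: L' → ; num

No remaining common prefixes — done.

Resulting grammar:
L → c L'
L' → ε
L' → ; num
L → d X
X → ; c
X → d c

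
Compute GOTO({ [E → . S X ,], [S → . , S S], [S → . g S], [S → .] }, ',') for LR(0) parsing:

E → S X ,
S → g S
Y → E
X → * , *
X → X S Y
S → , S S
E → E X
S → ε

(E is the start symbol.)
GOTO(I, ',') = CLOSURE({ [A → αX.β] : [A → α.Xβ] ∈ I, X = ',' })

Items with dot before ',', with the dot advanced:
  [S → . , S S] → [S → , . S S]
Closure of the advanced items:
  [S → , . S S] has the dot before S: add [S → . g S], [S → . , S S], [S → .]

GOTO = { [S → , . S S], [S → . , S S], [S → . g S], [S → .] }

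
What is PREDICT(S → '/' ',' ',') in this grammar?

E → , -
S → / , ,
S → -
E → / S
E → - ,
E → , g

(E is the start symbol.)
{ '/' }

PREDICT(S → '/' ',' ',') = (FIRST(RHS) \ {ε}) ∪ (FOLLOW(S) if ε ∈ FIRST(RHS), i.e. RHS ⇒* ε)
FIRST('/' ',' ',') = { '/' }
ε ∉ FIRST('/' ',' ','), so FOLLOW(S) is not added.
PREDICT(S → '/' ',' ',') = { '/' }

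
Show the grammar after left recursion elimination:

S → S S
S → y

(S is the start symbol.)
S is directly left-recursive. The standard transformation for
  A → A α₁ | ... | A α_m | β₁ | ... | β_n
is
  A  → β₁ A' | ... | β_n A'
  A' → α₁ A' | ... | α_m A' | ε

S → y becomes S → y S'
S → S S becomes S' → S S'
Add S' → ε

Resulting grammar:
S → y S'
S' → S S'
S' → ε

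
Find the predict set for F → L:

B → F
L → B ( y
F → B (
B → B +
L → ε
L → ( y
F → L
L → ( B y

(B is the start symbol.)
PREDICT(F → L) = (FIRST(RHS) \ {ε}) ∪ (FOLLOW(F) if ε ∈ FIRST(RHS), i.e. RHS ⇒* ε)
FIRST(L) = { '(', '+', ε }
FIRST(L) = { '(', '+', ε }
ε ∈ FIRST(L) (the right-hand side is nullable), so add FOLLOW(F) = { $, '(', '+', 'y' }
PREDICT(F → L) = { $, '(', '+', 'y' }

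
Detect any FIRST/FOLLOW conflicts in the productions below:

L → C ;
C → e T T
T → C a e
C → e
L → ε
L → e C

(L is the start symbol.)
Nullable non-terminals: L.
FIRST sets used below: FIRST(C) = { 'e' }

L: nullable alternative(s) L → ε; FOLLOW(L) = { $ }
  L → C ;: FIRST \ {ε} = { 'e' } — disjoint from FOLLOW(L)
  L → ε: FIRST \ {ε} = { } — this is the only nullable alternative, skip
  L → e C: FIRST \ {ε} = { 'e' } — disjoint from FOLLOW(L)

C, T have no nullable alternative, so no FIRST/FOLLOW check is needed there.

No FIRST/FOLLOW conflicts found.

Answer: No FIRST/FOLLOW conflicts.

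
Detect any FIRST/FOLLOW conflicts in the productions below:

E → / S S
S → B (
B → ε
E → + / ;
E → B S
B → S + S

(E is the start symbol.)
A FIRST/FOLLOW conflict occurs when a non-terminal N has a nullable alternative N → β (β ⇒* ε) and another alternative N → α with FIRST(α) ∩ FOLLOW(N) ≠ ∅: on such a lookahead the parser cannot decide between expanding α and letting N vanish via β.

Nullable non-terminals: B.
FIRST sets used below: FIRST(S) = { '(' }

B: nullable alternative(s) B → ε; FOLLOW(B) = { '(' }
  B → ε: FIRST \ {ε} = { } — this is the only nullable alternative, skip
  B → S + S: FIRST \ {ε} = { '(' } — overlaps FOLLOW(B) on { '(' }: CONFLICT

E, S have no nullable alternative, so no FIRST/FOLLOW check is needed there.

So the grammar has 1 FIRST/FOLLOW conflict (marked CONFLICT above).

Answer: Yes. B → S '+' S with FOLLOW(B) on { '(' }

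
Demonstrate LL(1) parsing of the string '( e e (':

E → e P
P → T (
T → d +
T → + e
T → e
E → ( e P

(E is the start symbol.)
LL(1) parsing maintains a stack (initially the start symbol over $) and the input. At each step: if the stack top is a terminal, match it against the current input token; if it is a non-terminal N, replace it with the RHS of M[N, lookahead] (the unique production whose predict set contains the lookahead).

Stack is shown with the top on the left.

Stack    Input      Action
--------------------------
E $      ( e e ( $  output E → ( e P
( e P $  ( e e ( $  match '('
e P $    e e ( $    match 'e'
P $      e ( $      output P → T (
T ( $    e ( $      output T → e
e ( $    e ( $      match 'e'
( $      ( $        match '('
$        $          accept

The string is accepted.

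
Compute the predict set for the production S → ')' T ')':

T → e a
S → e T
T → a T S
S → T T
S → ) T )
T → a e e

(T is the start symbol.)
PREDICT(S → ')' T ')') = (FIRST(RHS) \ {ε}) ∪ (FOLLOW(S) if ε ∈ FIRST(RHS), i.e. RHS ⇒* ε)
FIRST(')' T ')') = { ')' }
ε ∉ FIRST(')' T ')'), so FOLLOW(S) is not added.
PREDICT(S → ')' T ')') = { ')' }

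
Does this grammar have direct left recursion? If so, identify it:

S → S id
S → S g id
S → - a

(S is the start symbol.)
Yes, S is left-recursive

Direct left recursion occurs when N → N α for some non-terminal N (the right-hand side begins with the left-hand side itself).

S → S id: LEFT RECURSIVE (starts with S)
S → S g id: LEFT RECURSIVE (starts with S)
S → - a: starts with '-'

The grammar has direct left recursion on: S.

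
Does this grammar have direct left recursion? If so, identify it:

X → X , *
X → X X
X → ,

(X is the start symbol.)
X → X , *: LEFT RECURSIVE (starts with X)
X → X X: LEFT RECURSIVE (starts with X)
X → ,: starts with ','

The grammar has direct left recursion on: X.

Answer: Yes, X is left-recursive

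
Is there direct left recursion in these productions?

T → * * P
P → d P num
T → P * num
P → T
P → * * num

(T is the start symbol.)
Direct left recursion occurs when N → N α for some non-terminal N (the right-hand side begins with the left-hand side itself).

T → * * P: starts with '*'
P → d P num: starts with d
T → P * num: starts with P
P → T: starts with T
P → * * num: starts with '*'

No direct left recursion found.

Answer: No direct left recursion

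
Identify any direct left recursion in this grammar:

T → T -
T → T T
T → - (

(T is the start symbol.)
Direct left recursion occurs when N → N α for some non-terminal N (the right-hand side begins with the left-hand side itself).

T → T -: LEFT RECURSIVE (starts with T)
T → T T: LEFT RECURSIVE (starts with T)
T → - (: starts with '-'

The grammar has direct left recursion on: T.

Answer: Yes, T is left-recursive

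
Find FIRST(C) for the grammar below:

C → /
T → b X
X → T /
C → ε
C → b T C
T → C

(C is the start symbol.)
{ '/', 'b', ε }

To compute FIRST(C), examine every production with C on the left-hand side, reading each right-hand side left to right until a non-nullable symbol is reached.

From C → /:
  - '/' is a terminal: add '/' and stop
From C → ε:
  - ε-production, so ε ∈ FIRST(C)
From C → b T C:
  - b is a terminal: add 'b' and stop

Collecting: FIRST(C) = { '/', 'b', ε }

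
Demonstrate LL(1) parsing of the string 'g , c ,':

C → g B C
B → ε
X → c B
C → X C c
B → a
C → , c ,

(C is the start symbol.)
Stack is shown with the top on the left.

Stack    Input      Action
--------------------------
C $      g , c , $  output C → g B C
g B C $  g , c , $  match 'g'
B C $    , c , $    output B → ε
C $      , c , $    output C → , c ,
, c , $  , c , $    match ','
c , $    c , $      match 'c'
, $      , $        match ','
$        $          accept

The string is accepted.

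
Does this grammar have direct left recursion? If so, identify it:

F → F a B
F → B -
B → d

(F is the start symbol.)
Yes, F is left-recursive

Direct left recursion occurs when N → N α for some non-terminal N (the right-hand side begins with the left-hand side itself).

F → F a B: LEFT RECURSIVE (starts with F)
F → B -: starts with B
B → d: starts with d

The grammar has direct left recursion on: F.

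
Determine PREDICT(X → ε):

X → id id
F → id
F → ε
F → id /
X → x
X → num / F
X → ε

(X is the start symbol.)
{ $ }

PREDICT(X → ε) = (FIRST(RHS) \ {ε}) ∪ (FOLLOW(X) if ε ∈ FIRST(RHS), i.e. RHS ⇒* ε)
The right-hand side is ε (FIRST(ε) = { ε }), so the predict set is FOLLOW(X) = { $ }
PREDICT(X → ε) = { $ }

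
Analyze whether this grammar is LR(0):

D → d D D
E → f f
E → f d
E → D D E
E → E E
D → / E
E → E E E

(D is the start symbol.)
A grammar is LR(0) if no state in the canonical LR(0) collection has:
  - both a shift item (dot before a terminal) and a complete item (shift-reduce conflict), or
  - two or more complete items (reduce-reduce conflict; the accept item [D' → D .] counts as a complete item here).

Augment with D' → D and build the canonical LR(0) collection (I0 = CLOSURE({[D' → . D]}), then GOTO on every symbol after a dot until no new states appear). It has 15 states:
  I0: { [D → . / E], [D → . d D D], [D' → . D] }  — shift
  I1: { [D → . / E], [D → . d D D], [D → / . E], [E → . D D E], [E → . E E E], [E → . E E], [E → . f d], [E → . f f] }  — shift
  I2: { [D' → D .] }  — accept
  I3: { [D → . / E], [D → . d D D], [D → d . D D] }  — shift
  I4: { [D → . / E], [D → . d D D], [D → d D . D] }  — shift
  I5: { [D → d D D .] }  — reduce
  I6: { [D → . / E], [D → . d D D], [E → D . D E] }  — shift
  I7: { [D → . / E], [D → . d D D], [D → / E .], [E → . D D E], [E → . E E E], [E → . E E], [E → . f d], [E → . f f], [E → E . E E], [E → E . E] }  — shift, reduce
  I8: { [E → f . d], [E → f . f] }  — shift
  I9: { [E → f d .] }  — reduce
  I10: { [E → f f .] }  — reduce
  I11: { [D → . / E], [D → . d D D], [E → . D D E], [E → . E E E], [E → . E E], [E → . f d], [E → . f f], [E → E . E E], [E → E . E], [E → E E . E], [E → E E .] }  — shift, reduce
  I12: { [D → . / E], [D → . d D D], [E → . D D E], [E → . E E E], [E → . E E], [E → . f d], [E → . f f], [E → E . E E], [E → E . E], [E → E E . E], [E → E E .], [E → E E E .] }  — shift, 2 reduces
  I13: { [D → . / E], [D → . d D D], [E → . D D E], [E → . E E E], [E → . E E], [E → . f d], [E → . f f], [E → D D . E] }  — shift
  I14: { [D → . / E], [D → . d D D], [E → . D D E], [E → . E E E], [E → . E E], [E → . f d], [E → . f f], [E → D D E .], [E → E . E E], [E → E . E] }  — shift, reduce

Conflict in state I7:
  Shift-reduce conflict between [D → / E .] and [D → . / E]
So the grammar is NOT LR(0).

Answer: No. Shift-reduce conflict between [D → / E .] and [D → . / E]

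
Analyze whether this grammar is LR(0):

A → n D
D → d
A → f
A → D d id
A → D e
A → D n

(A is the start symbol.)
Yes, the grammar is LR(0)

Augment with A' → A and build the canonical LR(0) collection (I0 = CLOSURE({[A' → . A]}), then GOTO on every symbol after a dot until no new states appear). It has 11 states:
  I0: { [A → . D d id], [A → . D e], [A → . D n], [A → . f], [A → . n D], [A' → . A], [D → . d] }  — shift
  I1: { [A' → A .] }  — accept
  I2: { [A → D . d id], [A → D . e], [A → D . n] }  — shift
  I3: { [D → d .] }  — reduce
  I4: { [A → f .] }  — reduce
  I5: { [A → n . D], [D → . d] }  — shift
  I6: { [A → n D .] }  — reduce
  I7: { [A → D d . id] }  — shift
  I8: { [A → D e .] }  — reduce
  I9: { [A → D n .] }  — reduce
  I10: { [A → D d id .] }  — reduce

Every state is either a pure shift/goto state or contains exactly one complete item and nothing to shift — no conflicts. The grammar is LR(0).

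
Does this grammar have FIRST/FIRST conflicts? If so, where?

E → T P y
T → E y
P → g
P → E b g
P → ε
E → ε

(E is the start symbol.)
No FIRST/FIRST conflicts.

FIRST sets of the non-terminals at (or reachable through a nullable prefix from) the front of some alternative:
  FIRST(T) = { 'y' }
  FIRST(E) = { 'y', ε }

Productions for E:
  E → T P y: FIRST = { 'y' }
  E → ε: FIRST = { ε }
Productions for P:
  P → g: FIRST = { 'g' }
  P → E b g: FIRST = { 'b', 'y' }
  P → ε: FIRST = { ε }
T has only one production, so no FIRST/FIRST conflict is possible there.

All alternatives of each non-terminal have pairwise disjoint FIRST sets.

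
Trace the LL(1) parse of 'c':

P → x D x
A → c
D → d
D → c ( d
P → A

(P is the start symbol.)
LL(1) parsing maintains a stack (initially the start symbol over $) and the input. At each step: if the stack top is a terminal, match it against the current input token; if it is a non-terminal N, replace it with the RHS of M[N, lookahead] (the unique production whose predict set contains the lookahead).

Stack is shown with the top on the left.

Stack  Input  Action
--------------------
P $    c $    output P → A
A $    c $    output A → c
c $    c $    match 'c'
$      $      accept

The string is accepted.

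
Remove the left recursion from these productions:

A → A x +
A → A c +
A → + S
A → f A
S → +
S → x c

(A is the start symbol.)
A → + S A'
A → f A A'
A' → x + A'
A' → c + A'
A' → ε
S → +
S → x c

A is directly left-recursive. The standard transformation for
  A → A α₁ | ... | A α_m | β₁ | ... | β_n
is
  A  → β₁ A' | ... | β_n A'
  A' → α₁ A' | ... | α_m A' | ε

A → + S becomes A → + S A'
A → f A becomes A → f A A'
A → A x + becomes A' → x + A'
A → A c + becomes A' → c + A'
Add A' → ε

Productions for other non-terminals are unchanged:
  S → +
  S → x c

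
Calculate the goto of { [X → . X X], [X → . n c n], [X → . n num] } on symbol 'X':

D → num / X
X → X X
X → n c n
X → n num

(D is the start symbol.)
GOTO(I, 'X') = CLOSURE({ [A → αX.β] : [A → α.Xβ] ∈ I, X = 'X' })

Items with dot before 'X', with the dot advanced:
  [X → . X X] → [X → X . X]
Closure of the advanced items:
  [X → X . X] has the dot before X: add [X → . X X], [X → . n c n], [X → . n num]

GOTO = { [X → . X X], [X → . n c n], [X → . n num], [X → X . X] }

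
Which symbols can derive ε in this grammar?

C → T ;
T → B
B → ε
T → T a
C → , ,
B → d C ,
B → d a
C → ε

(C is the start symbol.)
A non-terminal is nullable if it can derive ε (the empty string): either it has an ε-production, or it has a production whose right-hand side consists entirely of nullable non-terminals.

ε-productions: B → ε, C → ε
So B, C are immediately nullable.
T → B: every symbol on the right is nullable, so T is nullable too.
Every non-terminal is now nullable.
Nullable = { 'B', 'C', 'T' }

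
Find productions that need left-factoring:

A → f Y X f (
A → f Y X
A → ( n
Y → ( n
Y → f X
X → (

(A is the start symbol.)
Yes, A has productions with common prefix 'f Y X'

Left-factoring is needed when two productions for the same non-terminal
share a common prefix on the right-hand side.

Productions for A:
  A → f Y X f (
  A → f Y X
  A → ( n
Productions for Y:
  Y → ( n
  Y → f X

Found common prefix 'f Y X' in productions for A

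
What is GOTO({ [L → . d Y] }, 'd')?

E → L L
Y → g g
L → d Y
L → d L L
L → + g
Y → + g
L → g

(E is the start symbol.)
GOTO(I, 'd') = CLOSURE({ [A → αX.β] : [A → α.Xβ] ∈ I, X = 'd' })

Items with dot before 'd', with the dot advanced:
  [L → . d Y] → [L → d . Y]
Closure of the advanced items:
  [L → d . Y] has the dot before Y: add [Y → . g g], [Y → . + g]

GOTO = { [L → d . Y], [Y → . + g], [Y → . g g] }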